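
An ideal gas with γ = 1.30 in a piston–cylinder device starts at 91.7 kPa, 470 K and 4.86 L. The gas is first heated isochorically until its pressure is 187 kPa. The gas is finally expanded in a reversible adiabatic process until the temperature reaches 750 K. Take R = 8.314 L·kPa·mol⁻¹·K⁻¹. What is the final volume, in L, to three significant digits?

V₃ ≈ 11.0 L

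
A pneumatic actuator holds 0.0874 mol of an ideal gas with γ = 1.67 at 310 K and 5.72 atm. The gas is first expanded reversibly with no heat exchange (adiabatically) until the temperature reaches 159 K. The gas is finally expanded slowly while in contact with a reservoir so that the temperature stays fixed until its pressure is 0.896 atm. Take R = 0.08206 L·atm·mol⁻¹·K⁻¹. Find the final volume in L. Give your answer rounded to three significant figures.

From PV = nRT: V₁ = nRT₁/P₁ = 0.3887 L.
Reversible adiabatic, γ = 1.67: P₂ = P₁·(T₂/T₁)^(γ/(γ−1)) = 1.083 atm; V₂ = V₁·(T₁/T₂)^(1/(γ−1)) = 1.053 L.
T constant ⇒ Boyle's law P V = const: T₃ = T₂; V₃ = V₂·(P₂/P₃) = 1.273 L.

V₃ ≈ 1.27 L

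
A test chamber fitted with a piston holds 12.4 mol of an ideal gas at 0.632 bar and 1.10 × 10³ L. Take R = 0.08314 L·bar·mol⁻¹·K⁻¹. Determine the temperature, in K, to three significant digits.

T ≈ 674 K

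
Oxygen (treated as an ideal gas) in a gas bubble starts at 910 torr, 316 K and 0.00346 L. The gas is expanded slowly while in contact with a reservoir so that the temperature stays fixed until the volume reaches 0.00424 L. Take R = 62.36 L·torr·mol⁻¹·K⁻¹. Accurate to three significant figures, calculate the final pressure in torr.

T constant ⇒ Boyle's law P V = const: T₂ = T₁; P₂ = P₁·(V₁/V₂) = 742.6 torr.

P₂ ≈ 743 torr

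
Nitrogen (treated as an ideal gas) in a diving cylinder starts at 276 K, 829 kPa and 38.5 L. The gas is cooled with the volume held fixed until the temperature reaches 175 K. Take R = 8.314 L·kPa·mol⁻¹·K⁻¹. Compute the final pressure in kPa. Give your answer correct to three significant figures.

P₂ ≈ 526 kPa

V constant ⇒ P ∝ T: V₂ = V₁; P₂ = P₁·(T₂/T₁) = 525.6 kPa.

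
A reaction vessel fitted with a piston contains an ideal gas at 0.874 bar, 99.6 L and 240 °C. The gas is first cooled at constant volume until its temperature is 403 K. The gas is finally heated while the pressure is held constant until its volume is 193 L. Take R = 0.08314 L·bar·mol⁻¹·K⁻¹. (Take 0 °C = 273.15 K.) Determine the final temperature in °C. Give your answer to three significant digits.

T₃ ≈ 508 °C

Convert: T₁ = 513.1 K.
V constant ⇒ P ∝ T: V₂ = V₁; P₂ = P₁·(T₂/T₁) = 0.6864 bar.
P constant ⇒ V ∝ T: P₃ = P₂; T₃ = T₂·(V₃/V₂) = 780.9 K.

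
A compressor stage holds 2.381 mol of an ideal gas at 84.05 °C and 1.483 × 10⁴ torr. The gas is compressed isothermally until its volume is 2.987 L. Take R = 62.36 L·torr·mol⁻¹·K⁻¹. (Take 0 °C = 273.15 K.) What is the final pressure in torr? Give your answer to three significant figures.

P₂ ≈ 1.78e+04 torr

Convert: T₁ = 357.2 K.
From PV = nRT: V₁ = nRT₁/P₁ = 3.576 L.
Isothermal, so P V is constant: T₂ = T₁; P₂ = P₁·(V₁/V₂) = 1.776e+04 torr.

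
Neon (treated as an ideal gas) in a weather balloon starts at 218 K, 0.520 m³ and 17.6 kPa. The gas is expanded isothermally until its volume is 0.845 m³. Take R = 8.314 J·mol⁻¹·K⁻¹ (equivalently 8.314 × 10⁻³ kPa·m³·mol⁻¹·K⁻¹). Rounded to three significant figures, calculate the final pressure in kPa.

T constant ⇒ Boyle's law P V = const: T₂ = T₁; P₂ = P₁·(V₁/V₂) = 10.83 kPa.

P₂ ≈ 10.8 kPa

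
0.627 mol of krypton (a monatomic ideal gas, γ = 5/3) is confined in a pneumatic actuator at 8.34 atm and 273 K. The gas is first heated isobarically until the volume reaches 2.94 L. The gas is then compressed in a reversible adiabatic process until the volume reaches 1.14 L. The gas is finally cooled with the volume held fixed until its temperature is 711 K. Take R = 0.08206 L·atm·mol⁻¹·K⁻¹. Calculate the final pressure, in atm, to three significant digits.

P₄ ≈ 32.1 atm

From PV = nRT: V₁ = nRT₁/P₁ = 1.684 L.
P constant ⇒ V ∝ T: P₂ = P₁; T₂ = T₁·(V₂/V₁) = 476.6 K.
Adiabatic (γ = 5/3), T V^(γ−1) and P V^γ constant: T₃ = T₂·(V₂/V₃)^(γ−1) = 896.2 K; P₃ = P₂·(V₂/V₃)^γ = 40.45 atm.
V constant ⇒ P ∝ T: V₄ = V₃; P₄ = P₃·(T₄/T₃) = 32.09 atm.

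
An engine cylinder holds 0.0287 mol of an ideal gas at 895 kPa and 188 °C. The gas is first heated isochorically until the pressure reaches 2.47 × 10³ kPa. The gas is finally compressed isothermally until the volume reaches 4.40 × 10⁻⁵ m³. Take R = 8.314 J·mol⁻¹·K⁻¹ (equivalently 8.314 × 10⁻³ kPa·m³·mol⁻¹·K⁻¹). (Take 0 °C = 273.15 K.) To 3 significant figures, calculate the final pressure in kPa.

Convert: T₁ = 461.1 K.
From PV = nRT: V₁ = nRT₁/P₁ = 0.0001229 m³.
V constant ⇒ P ∝ T: V₂ = V₁; T₂ = T₁·(P₂/P₁) = 1273 K.
Isothermal, so P V is constant: T₃ = T₂; P₃ = P₂·(V₂/V₃) = 6902 kPa.

P₃ ≈ 6.90e+03 kPa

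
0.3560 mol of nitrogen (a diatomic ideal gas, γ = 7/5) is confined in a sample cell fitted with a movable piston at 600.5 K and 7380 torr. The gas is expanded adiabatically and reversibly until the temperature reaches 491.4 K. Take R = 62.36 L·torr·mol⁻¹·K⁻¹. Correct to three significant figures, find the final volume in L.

V₂ ≈ 2.98 L

From PV = nRT: V₁ = nRT₁/P₁ = 1.806 L.
Adiabatic (γ = 7/5), T V^(γ−1) and P V^γ constant: P₂ = P₁·(T₂/T₁)^(γ/(γ−1)) = 3658 torr; V₂ = V₁·(T₁/T₂)^(1/(γ−1)) = 2.982 L.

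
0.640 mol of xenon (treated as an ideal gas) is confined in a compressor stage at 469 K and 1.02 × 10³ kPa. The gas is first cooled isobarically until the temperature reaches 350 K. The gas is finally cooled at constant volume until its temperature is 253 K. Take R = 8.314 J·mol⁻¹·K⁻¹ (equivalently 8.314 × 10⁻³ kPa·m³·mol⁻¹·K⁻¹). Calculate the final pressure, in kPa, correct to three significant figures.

P₃ ≈ 737 kPa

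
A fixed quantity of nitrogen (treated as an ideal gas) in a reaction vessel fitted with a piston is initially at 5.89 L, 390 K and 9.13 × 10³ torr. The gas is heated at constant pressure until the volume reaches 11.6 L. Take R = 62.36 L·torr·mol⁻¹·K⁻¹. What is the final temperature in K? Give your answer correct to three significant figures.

Isobaric, so V/T is constant: P₂ = P₁; T₂ = T₁·(V₂/V₁) = 768.1 K.

T₂ ≈ 768 K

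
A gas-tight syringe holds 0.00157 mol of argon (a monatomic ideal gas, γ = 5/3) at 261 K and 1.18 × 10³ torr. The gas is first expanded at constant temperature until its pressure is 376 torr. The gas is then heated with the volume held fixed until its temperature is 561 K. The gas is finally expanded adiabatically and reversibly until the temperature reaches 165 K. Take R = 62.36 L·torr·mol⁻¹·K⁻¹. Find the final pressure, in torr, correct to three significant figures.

From PV = nRT: V₁ = nRT₁/P₁ = 0.02166 L.
T constant ⇒ Boyle's law P V = const: T₂ = T₁; V₂ = V₁·(P₁/P₂) = 0.06796 L.
Isochoric, so P/T is constant: V₃ = V₂; P₃ = P₂·(T₃/T₂) = 808.2 torr.
Adiabatic (γ = 5/3), T V^(γ−1) and P V^γ constant: P₄ = P₃·(T₄/T₃)^(γ/(γ−1)) = 37.92 torr; V₄ = V₃·(T₃/T₄)^(1/(γ−1)) = 0.4261 L.

P₄ ≈ 37.9 torr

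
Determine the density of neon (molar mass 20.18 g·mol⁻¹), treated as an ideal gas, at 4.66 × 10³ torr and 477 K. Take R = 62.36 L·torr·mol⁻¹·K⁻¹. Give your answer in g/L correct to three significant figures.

ρ ≈ 3.16 g/L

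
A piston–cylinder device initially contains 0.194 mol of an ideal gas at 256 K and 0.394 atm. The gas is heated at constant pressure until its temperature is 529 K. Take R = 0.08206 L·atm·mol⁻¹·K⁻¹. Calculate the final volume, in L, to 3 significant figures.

From PV = nRT: V₁ = nRT₁/P₁ = 10.34 L.
Isobaric, so V/T is constant: P₂ = P₁; V₂ = V₁·(T₂/T₁) = 21.37 L.

V₂ ≈ 21.4 L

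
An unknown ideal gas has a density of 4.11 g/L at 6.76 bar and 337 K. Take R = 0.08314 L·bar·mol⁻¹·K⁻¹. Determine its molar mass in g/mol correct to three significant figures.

M ≈ 17.0 g/mol

ρ = PM/(RT) ⇒ M = ρRT/P = (4.11 × 0.08314 × 337.0) / 6.76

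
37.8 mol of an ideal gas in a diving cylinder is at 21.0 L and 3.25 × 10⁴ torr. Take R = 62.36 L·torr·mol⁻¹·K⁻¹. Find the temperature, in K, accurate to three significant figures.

PV = nRT ⇒ T = PV/(nR) = (3.25e+04 × 21.0) / (37.8 × 62.36)

T ≈ 290 K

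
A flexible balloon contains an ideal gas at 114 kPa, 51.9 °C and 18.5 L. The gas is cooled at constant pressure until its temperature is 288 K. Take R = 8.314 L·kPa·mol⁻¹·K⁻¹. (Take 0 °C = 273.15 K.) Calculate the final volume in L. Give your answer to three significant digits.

V₂ ≈ 16.4 L

Convert: T₁ = 325.0 K.
P constant ⇒ V ∝ T: P₂ = P₁; V₂ = V₁·(T₂/T₁) = 16.39 L.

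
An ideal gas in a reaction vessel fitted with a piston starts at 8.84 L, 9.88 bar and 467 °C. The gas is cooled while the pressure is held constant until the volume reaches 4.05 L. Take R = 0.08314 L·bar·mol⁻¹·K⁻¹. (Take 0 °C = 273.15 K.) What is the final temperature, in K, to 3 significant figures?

T₂ ≈ 339 K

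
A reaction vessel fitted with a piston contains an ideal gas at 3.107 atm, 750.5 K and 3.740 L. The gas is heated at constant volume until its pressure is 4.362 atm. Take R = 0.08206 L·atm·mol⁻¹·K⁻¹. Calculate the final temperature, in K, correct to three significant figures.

Isochoric, so P/T is constant: V₂ = V₁; T₂ = T₁·(P₂/P₁) = 1054 K.

T₂ ≈ 1.05e+03 K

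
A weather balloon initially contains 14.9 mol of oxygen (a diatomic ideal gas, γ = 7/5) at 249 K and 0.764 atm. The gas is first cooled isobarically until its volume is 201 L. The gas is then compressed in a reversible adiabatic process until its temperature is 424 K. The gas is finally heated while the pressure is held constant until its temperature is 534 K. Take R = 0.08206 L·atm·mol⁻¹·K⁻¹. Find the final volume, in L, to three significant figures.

V₄ ≈ 12.1 L

From PV = nRT: V₁ = nRT₁/P₁ = 398.5 L.
P constant ⇒ V ∝ T: P₂ = P₁; T₂ = T₁·(V₂/V₁) = 125.6 K.
Adiabatic (γ = 7/5), T V^(γ−1) and P V^γ constant: P₃ = P₂·(T₃/T₂)^(γ/(γ−1)) = 54.01 atm; V₃ = V₂·(T₂/T₃)^(1/(γ−1)) = 9.599 L.
P constant ⇒ V ∝ T: P₄ = P₃; V₄ = V₃·(T₄/T₃) = 12.09 L.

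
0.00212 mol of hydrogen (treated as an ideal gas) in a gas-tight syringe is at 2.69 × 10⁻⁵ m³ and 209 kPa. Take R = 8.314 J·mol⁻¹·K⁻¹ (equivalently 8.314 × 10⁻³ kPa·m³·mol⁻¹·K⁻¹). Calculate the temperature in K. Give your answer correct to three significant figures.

T ≈ 319 K

PV = nRT ⇒ T = PV/(nR) = (209 × 2.69e-05) / (0.00212 × 8.314 × 10⁻³)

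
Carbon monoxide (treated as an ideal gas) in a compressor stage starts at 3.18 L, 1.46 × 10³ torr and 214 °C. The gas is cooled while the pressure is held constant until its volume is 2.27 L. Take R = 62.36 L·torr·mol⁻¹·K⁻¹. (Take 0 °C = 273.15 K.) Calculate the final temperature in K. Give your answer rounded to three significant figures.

Convert: T₁ = 487.1 K.
Isobaric, so V/T is constant: P₂ = P₁; T₂ = T₁·(V₂/V₁) = 347.7 K.

T₂ ≈ 348 K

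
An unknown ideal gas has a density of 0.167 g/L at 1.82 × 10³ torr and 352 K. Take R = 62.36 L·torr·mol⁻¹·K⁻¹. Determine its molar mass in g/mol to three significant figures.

ρ = PM/(RT) ⇒ M = ρRT/P = (0.167 × 62.36 × 352.0) / 1.82e+03

M ≈ 2.01 g/mol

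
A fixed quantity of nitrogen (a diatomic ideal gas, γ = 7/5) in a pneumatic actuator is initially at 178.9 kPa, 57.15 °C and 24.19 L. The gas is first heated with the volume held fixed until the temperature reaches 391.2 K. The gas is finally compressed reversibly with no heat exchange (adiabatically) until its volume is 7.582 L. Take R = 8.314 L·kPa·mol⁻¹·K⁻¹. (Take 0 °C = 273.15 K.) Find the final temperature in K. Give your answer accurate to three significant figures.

T₃ ≈ 622 K

Convert: T₁ = 330.3 K.
V constant ⇒ P ∝ T: V₂ = V₁; P₂ = P₁·(T₂/T₁) = 211.9 kPa.
Adiabatic (γ = 7/5), T V^(γ−1) and P V^γ constant: T₃ = T₂·(V₂/V₃)^(γ−1) = 622.2 K; P₃ = P₂·(V₂/V₃)^γ = 1075 kPa.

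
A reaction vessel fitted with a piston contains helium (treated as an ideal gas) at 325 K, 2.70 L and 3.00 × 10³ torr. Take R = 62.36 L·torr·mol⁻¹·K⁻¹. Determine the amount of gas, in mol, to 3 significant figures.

n ≈ 0.400 mol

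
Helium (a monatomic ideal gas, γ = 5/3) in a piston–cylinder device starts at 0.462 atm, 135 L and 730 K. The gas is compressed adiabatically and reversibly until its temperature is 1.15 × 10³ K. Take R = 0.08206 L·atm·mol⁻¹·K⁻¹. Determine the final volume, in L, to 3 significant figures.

V₂ ≈ 68.3 L

Reversible adiabatic, γ = 5/3: P₂ = P₁·(T₂/T₁)^(γ/(γ−1)) = 1.439 atm; V₂ = V₁·(T₁/T₂)^(1/(γ−1)) = 68.28 L.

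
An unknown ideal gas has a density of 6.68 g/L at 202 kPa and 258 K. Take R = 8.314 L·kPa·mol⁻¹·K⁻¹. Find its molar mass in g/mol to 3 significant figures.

ρ = PM/(RT) ⇒ M = ρRT/P = (6.68 × 8.314 × 258.0) / 202

M ≈ 70.9 g/mol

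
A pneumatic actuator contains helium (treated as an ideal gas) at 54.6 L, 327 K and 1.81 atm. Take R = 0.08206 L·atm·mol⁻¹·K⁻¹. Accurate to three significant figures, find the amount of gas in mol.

n ≈ 3.68 mol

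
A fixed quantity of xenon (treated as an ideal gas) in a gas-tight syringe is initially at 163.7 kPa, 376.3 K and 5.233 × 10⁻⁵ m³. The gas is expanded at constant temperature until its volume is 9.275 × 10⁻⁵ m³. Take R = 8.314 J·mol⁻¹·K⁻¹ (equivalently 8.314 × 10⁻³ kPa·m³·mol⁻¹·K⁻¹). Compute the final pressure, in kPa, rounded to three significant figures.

Isothermal, so P V is constant: T₂ = T₁; P₂ = P₁·(V₁/V₂) = 92.36 kPa.

P₂ ≈ 92.4 kPa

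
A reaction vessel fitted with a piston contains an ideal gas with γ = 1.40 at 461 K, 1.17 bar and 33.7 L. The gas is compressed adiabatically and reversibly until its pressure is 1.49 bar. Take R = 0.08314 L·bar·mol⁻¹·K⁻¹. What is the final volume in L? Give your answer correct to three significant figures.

Adiabatic (γ = 1.40), T V^(γ−1) and P V^γ constant: T₂ = T₁·(P₂/P₁)^((γ−1)/γ) = 494.0 K; V₂ = V₁·(P₁/P₂)^(1/γ) = 28.35 L.

V₂ ≈ 28.4 L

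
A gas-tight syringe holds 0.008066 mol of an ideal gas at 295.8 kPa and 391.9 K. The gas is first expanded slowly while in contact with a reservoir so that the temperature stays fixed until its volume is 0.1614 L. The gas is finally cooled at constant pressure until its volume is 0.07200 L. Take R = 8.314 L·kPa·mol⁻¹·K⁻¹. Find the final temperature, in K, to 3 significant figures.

From PV = nRT: V₁ = nRT₁/P₁ = 0.08885 L.
Isothermal, so P V is constant: T₂ = T₁; P₂ = P₁·(V₁/V₂) = 162.8 kPa.
P constant ⇒ V ∝ T: P₃ = P₂; T₃ = T₂·(V₃/V₂) = 174.8 K.

T₃ ≈ 175 K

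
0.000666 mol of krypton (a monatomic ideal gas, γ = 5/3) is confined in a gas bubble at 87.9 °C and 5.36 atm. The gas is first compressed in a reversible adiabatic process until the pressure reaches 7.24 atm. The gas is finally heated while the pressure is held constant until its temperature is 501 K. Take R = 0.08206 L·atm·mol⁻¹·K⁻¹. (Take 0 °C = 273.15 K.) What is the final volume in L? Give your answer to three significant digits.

Convert: T₁ = 361.0 K.
From PV = nRT: V₁ = nRT₁/P₁ = 0.003681 L.
Adiabatic (γ = 5/3), T V^(γ−1) and P V^γ constant: T₂ = T₁·(P₂/P₁)^((γ−1)/γ) = 407.2 K; V₂ = V₁·(P₁/P₂)^(1/γ) = 0.003074 L.
Isobaric, so V/T is constant: P₃ = P₂; V₃ = V₂·(T₃/T₂) = 0.003782 L.

V₃ ≈ 0.00378 L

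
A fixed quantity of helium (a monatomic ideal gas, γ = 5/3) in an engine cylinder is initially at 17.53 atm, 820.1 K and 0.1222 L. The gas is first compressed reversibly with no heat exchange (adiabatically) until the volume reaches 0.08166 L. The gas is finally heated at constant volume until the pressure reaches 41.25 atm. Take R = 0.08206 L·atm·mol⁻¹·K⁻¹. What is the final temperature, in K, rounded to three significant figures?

T₃ ≈ 1.29e+03 K

Reversible adiabatic, γ = 5/3: T₂ = T₁·(V₁/V₂)^(γ−1) = 1073 K; P₂ = P₁·(V₁/V₂)^γ = 34.32 atm.
Isochoric, so P/T is constant: V₃ = V₂; T₃ = T₂·(P₃/P₂) = 1290 K.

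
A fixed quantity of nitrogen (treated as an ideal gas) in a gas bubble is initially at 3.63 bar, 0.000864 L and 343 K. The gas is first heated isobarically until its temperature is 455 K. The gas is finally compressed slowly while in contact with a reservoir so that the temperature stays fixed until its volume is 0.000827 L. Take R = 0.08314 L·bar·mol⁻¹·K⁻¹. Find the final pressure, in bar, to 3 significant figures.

P₃ ≈ 5.03 bar

P constant ⇒ V ∝ T: P₂ = P₁; V₂ = V₁·(T₂/T₁) = 0.001146 L.
Isothermal, so P V is constant: T₃ = T₂; P₃ = P₂·(V₂/V₃) = 5.031 bar.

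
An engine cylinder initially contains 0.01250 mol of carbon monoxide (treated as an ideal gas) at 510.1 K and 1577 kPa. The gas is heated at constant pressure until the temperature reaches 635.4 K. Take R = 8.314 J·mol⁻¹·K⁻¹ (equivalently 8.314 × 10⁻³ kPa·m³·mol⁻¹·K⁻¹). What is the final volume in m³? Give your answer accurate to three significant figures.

From PV = nRT: V₁ = nRT₁/P₁ = 3.362e-05 m³.
P constant ⇒ V ∝ T: P₂ = P₁; V₂ = V₁·(T₂/T₁) = 4.187e-05 m³.

V₂ ≈ 4.19e-05 m³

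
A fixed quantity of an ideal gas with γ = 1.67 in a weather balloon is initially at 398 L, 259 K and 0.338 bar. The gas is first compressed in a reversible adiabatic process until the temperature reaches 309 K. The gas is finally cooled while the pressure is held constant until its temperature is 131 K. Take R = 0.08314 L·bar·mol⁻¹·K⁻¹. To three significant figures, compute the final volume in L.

V₃ ≈ 130 L

Reversible adiabatic, γ = 1.67: P₂ = P₁·(T₂/T₁)^(γ/(γ−1)) = 0.5248 bar; V₂ = V₁·(T₁/T₂)^(1/(γ−1)) = 305.8 L.
P constant ⇒ V ∝ T: P₃ = P₂; V₃ = V₂·(T₃/T₂) = 129.7 L.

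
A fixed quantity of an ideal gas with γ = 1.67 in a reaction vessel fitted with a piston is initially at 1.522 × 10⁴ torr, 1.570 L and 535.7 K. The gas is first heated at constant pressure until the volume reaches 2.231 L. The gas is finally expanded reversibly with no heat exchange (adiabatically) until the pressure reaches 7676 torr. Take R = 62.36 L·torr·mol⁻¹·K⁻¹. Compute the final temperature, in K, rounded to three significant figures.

Isobaric, so V/T is constant: P₂ = P₁; T₂ = T₁·(V₂/V₁) = 761.2 K.
Reversible adiabatic, γ = 1.67: T₃ = T₂·(P₃/P₂)^((γ−1)/γ) = 578.4 K; V₃ = V₂·(P₂/P₃)^(1/γ) = 3.361 L.

T₃ ≈ 578 K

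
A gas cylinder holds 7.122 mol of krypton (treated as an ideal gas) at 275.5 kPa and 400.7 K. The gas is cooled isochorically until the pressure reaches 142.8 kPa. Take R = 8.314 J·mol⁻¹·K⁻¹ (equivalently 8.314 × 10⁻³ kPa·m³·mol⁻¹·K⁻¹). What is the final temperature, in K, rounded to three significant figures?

From PV = nRT: V₁ = nRT₁/P₁ = 0.08612 m³.
V constant ⇒ P ∝ T: V₂ = V₁; T₂ = T₁·(P₂/P₁) = 207.7 K.

T₂ ≈ 208 K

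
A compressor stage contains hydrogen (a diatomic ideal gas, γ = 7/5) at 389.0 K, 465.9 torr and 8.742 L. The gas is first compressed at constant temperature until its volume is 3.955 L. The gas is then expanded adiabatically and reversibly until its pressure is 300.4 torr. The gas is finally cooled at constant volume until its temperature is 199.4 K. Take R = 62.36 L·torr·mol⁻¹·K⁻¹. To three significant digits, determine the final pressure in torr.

P₄ ≈ 219 torr

T constant ⇒ Boyle's law P V = const: T₂ = T₁; P₂ = P₁·(V₁/V₂) = 1030 torr.
Adiabatic (γ = 7/5), T V^(γ−1) and P V^γ constant: T₃ = T₂·(P₃/P₂)^((γ−1)/γ) = 273.6 K; V₃ = V₂·(P₂/P₃)^(1/γ) = 9.535 L.
V constant ⇒ P ∝ T: V₄ = V₃; P₄ = P₃·(T₄/T₃) = 219.0 torr.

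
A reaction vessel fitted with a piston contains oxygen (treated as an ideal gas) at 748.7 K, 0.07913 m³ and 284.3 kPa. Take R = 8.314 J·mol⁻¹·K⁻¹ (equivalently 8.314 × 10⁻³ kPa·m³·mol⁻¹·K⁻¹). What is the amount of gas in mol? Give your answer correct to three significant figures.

n ≈ 3.61 mol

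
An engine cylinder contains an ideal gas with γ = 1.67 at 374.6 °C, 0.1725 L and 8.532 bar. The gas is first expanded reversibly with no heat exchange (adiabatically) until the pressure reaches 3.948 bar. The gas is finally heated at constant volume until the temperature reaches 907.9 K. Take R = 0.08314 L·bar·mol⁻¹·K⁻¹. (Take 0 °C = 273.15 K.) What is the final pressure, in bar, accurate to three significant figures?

P₃ ≈ 7.54 bar

Convert: T₁ = 647.8 K.
Adiabatic (γ = 1.67), T V^(γ−1) and P V^γ constant: T₂ = T₁·(P₂/P₁)^((γ−1)/γ) = 475.5 K; V₂ = V₁·(P₁/P₂)^(1/γ) = 0.2736 L.
V constant ⇒ P ∝ T: V₃ = V₂; P₃ = P₂·(T₃/T₂) = 7.538 bar.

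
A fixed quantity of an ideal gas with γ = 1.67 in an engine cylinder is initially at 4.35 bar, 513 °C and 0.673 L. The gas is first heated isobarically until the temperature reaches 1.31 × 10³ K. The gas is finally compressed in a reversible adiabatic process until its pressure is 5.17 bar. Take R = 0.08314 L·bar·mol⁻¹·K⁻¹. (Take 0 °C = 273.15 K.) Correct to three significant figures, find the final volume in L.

Convert: T₁ = 786.1 K.
P constant ⇒ V ∝ T: P₂ = P₁; V₂ = V₁·(T₂/T₁) = 1.121 L.
Reversible adiabatic, γ = 1.67: T₃ = T₂·(P₃/P₂)^((γ−1)/γ) = 1404 K; V₃ = V₂·(P₂/P₃)^(1/γ) = 1.011 L.

V₃ ≈ 1.01 L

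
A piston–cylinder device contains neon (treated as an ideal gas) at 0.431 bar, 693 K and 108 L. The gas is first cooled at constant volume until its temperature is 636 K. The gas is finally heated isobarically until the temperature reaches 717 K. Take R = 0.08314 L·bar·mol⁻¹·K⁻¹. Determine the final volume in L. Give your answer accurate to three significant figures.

Isochoric, so P/T is constant: V₂ = V₁; P₂ = P₁·(T₂/T₁) = 0.3955 bar.
Isobaric, so V/T is constant: P₃ = P₂; V₃ = V₂·(T₃/T₂) = 121.8 L.

V₃ ≈ 122 L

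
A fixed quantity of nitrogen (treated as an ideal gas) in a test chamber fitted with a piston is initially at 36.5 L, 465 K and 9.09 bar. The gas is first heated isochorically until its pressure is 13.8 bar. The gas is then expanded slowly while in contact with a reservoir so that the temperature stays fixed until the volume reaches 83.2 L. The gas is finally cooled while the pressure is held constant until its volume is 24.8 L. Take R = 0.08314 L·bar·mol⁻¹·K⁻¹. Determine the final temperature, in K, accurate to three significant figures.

T₄ ≈ 210 K

V constant ⇒ P ∝ T: V₂ = V₁; T₂ = T₁·(P₂/P₁) = 705.9 K.
T constant ⇒ Boyle's law P V = const: T₃ = T₂; P₃ = P₂·(V₂/V₃) = 6.054 bar.
P constant ⇒ V ∝ T: P₄ = P₃; T₄ = T₃·(V₄/V₃) = 210.4 K.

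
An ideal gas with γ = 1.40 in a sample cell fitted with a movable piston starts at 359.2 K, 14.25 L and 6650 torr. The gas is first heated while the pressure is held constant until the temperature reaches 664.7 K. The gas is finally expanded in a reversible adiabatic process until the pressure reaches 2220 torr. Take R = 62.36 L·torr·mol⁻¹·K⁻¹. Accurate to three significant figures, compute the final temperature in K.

T₃ ≈ 486 K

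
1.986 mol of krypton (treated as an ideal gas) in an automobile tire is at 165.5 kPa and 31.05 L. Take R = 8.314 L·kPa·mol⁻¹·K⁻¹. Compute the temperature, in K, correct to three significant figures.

T ≈ 311 K

PV = nRT ⇒ T = PV/(nR) = (165.5 × 31.05) / (1.986 × 8.314)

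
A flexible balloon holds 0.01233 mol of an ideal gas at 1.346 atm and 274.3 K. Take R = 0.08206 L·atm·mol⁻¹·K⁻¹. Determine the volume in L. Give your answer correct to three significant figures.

V ≈ 0.206 L

PV = nRT ⇒ V = nRT/P = (0.01233 × 0.08206 × 274.3) / 1.346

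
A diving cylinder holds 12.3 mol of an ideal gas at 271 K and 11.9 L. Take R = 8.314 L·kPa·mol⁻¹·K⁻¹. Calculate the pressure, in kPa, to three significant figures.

PV = nRT ⇒ P = nRT/V = (12.3 × 8.314 × 271) / 11.9

P ≈ 2.33e+03 kPa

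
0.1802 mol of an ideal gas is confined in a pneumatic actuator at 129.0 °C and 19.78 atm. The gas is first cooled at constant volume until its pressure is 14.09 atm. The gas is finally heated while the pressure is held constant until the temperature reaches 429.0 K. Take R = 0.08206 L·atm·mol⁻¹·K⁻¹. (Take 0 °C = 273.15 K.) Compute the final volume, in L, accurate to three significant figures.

V₃ ≈ 0.450 L

Convert: T₁ = 402.1 K.
From PV = nRT: V₁ = nRT₁/P₁ = 0.3006 L.
Isochoric, so P/T is constant: V₂ = V₁; T₂ = T₁·(P₂/P₁) = 286.5 K.
P constant ⇒ V ∝ T: P₃ = P₂; V₃ = V₂·(T₃/T₂) = 0.4502 L.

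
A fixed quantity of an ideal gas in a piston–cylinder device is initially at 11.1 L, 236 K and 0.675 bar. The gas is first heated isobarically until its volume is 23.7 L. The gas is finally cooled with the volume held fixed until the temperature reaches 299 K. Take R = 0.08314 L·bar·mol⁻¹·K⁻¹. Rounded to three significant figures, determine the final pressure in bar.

P constant ⇒ V ∝ T: P₂ = P₁; T₂ = T₁·(V₂/V₁) = 503.9 K.
V constant ⇒ P ∝ T: V₃ = V₂; P₃ = P₂·(T₃/T₂) = 0.4005 bar.

P₃ ≈ 0.401 bar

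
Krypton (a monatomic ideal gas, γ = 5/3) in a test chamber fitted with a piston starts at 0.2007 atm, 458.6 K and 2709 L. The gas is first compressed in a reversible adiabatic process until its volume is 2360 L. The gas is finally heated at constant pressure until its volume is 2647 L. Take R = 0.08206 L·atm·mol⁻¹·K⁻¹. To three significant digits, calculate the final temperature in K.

Adiabatic (γ = 5/3), T V^(γ−1) and P V^γ constant: T₂ = T₁·(V₁/V₂)^(γ−1) = 502.8 K; P₂ = P₁·(V₁/V₂)^γ = 0.2526 atm.
P constant ⇒ V ∝ T: P₃ = P₂; T₃ = T₂·(V₃/V₂) = 563.9 K.

T₃ ≈ 564 K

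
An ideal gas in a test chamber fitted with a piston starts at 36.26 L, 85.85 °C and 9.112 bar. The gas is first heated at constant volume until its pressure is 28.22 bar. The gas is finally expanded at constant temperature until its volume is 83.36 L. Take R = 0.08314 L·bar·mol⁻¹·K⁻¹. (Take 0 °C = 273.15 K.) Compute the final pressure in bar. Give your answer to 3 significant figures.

Convert: T₁ = 359.0 K.
Isochoric, so P/T is constant: V₂ = V₁; T₂ = T₁·(P₂/P₁) = 1112 K.
Isothermal, so P V is constant: T₃ = T₂; P₃ = P₂·(V₂/V₃) = 12.28 bar.

P₃ ≈ 12.3 bar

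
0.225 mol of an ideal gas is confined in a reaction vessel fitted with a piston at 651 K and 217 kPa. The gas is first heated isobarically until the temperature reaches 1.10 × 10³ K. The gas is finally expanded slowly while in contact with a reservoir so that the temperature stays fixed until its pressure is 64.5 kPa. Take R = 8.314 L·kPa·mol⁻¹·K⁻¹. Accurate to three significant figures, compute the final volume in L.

From PV = nRT: V₁ = nRT₁/P₁ = 5.612 L.
Isobaric, so V/T is constant: P₂ = P₁; V₂ = V₁·(T₂/T₁) = 9.483 L.
Isothermal, so P V is constant: T₃ = T₂; V₃ = V₂·(P₂/P₃) = 31.90 L.

V₃ ≈ 31.9 L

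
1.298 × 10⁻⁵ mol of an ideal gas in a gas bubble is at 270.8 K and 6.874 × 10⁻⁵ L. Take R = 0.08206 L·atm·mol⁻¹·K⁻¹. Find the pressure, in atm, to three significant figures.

P ≈ 4.20 atm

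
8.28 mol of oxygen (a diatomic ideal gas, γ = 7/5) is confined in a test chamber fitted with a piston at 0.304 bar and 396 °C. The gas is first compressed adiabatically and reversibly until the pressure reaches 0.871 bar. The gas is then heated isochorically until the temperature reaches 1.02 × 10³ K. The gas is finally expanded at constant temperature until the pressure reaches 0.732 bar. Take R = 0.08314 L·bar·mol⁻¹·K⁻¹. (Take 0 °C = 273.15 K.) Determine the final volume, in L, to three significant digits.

Convert: T₁ = 669.1 K.
From PV = nRT: V₁ = nRT₁/P₁ = 1515 L.
Reversible adiabatic, γ = 7/5: T₂ = T₁·(P₂/P₁)^((γ−1)/γ) = 903.9 K; V₂ = V₁·(P₁/P₂)^(1/γ) = 714.4 L.
Isochoric, so P/T is constant: V₃ = V₂; P₃ = P₂·(T₃/T₂) = 0.9828 bar.
T constant ⇒ Boyle's law P V = const: T₄ = T₃; V₄ = V₃·(P₃/P₄) = 959.2 L.

V₄ ≈ 959 L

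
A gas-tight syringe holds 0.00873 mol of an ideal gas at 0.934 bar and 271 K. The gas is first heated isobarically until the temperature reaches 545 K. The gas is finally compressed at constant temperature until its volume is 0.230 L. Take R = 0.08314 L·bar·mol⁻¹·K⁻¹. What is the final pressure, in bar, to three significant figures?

P₃ ≈ 1.72 bar

From PV = nRT: V₁ = nRT₁/P₁ = 0.2106 L.
Isobaric, so V/T is constant: P₂ = P₁; V₂ = V₁·(T₂/T₁) = 0.4235 L.
T constant ⇒ Boyle's law P V = const: T₃ = T₂; P₃ = P₂·(V₂/V₃) = 1.720 bar.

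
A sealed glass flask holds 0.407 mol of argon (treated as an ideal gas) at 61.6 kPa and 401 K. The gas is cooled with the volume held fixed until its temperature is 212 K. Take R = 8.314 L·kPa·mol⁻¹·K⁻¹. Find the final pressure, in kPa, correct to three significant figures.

P₂ ≈ 32.6 kPa

From PV = nRT: V₁ = nRT₁/P₁ = 22.03 L.
Isochoric, so P/T is constant: V₂ = V₁; P₂ = P₁·(T₂/T₁) = 32.57 kPa.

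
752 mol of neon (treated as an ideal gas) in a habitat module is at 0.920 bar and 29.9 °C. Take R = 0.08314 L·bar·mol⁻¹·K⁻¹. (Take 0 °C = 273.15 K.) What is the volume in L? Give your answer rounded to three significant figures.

V ≈ 2.06e+04 L

Convert: T = 303.05 K.
PV = nRT ⇒ V = nRT/P = (752 × 0.08314 × 303.05) / 0.920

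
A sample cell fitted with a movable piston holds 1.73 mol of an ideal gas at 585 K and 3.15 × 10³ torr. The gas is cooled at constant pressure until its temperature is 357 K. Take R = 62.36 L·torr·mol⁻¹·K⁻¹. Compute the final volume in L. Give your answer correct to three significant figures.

V₂ ≈ 12.2 L

From PV = nRT: V₁ = nRT₁/P₁ = 20.04 L.
Isobaric, so V/T is constant: P₂ = P₁; V₂ = V₁·(T₂/T₁) = 12.23 L.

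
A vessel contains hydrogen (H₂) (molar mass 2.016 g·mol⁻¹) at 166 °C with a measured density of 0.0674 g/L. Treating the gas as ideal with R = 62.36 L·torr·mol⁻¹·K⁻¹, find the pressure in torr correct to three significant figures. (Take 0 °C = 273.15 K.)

ρ = PM/(RT) ⇒ P = ρRT/M = (0.0674 × 62.36 × 439.1) / 2.016

P ≈ 916 torr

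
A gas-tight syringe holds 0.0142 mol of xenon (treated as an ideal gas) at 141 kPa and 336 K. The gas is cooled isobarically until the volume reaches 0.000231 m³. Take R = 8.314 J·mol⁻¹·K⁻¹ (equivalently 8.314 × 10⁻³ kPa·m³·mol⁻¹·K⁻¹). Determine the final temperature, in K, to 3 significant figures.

T₂ ≈ 276 K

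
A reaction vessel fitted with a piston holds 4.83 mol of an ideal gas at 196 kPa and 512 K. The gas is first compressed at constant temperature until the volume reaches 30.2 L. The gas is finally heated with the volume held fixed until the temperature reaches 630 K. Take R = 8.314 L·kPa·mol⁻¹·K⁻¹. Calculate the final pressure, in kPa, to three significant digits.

P₃ ≈ 838 kPa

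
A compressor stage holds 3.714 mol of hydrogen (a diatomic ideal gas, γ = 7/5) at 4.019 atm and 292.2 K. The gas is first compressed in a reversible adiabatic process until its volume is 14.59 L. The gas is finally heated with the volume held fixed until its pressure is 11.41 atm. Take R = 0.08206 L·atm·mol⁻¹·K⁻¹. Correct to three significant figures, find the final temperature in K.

T₃ ≈ 546 K

From PV = nRT: V₁ = nRT₁/P₁ = 22.16 L.
Reversible adiabatic, γ = 7/5: T₂ = T₁·(V₁/V₂)^(γ−1) = 345.4 K; P₂ = P₁·(V₁/V₂)^γ = 7.214 atm.
Isochoric, so P/T is constant: V₃ = V₂; T₃ = T₂·(P₃/P₂) = 546.2 K.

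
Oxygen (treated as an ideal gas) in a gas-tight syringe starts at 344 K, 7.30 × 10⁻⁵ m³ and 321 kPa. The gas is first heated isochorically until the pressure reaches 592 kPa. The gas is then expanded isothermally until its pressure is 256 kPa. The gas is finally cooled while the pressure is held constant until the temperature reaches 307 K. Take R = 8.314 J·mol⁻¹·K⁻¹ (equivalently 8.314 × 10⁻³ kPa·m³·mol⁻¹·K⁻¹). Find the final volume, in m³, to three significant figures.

V₄ ≈ 8.17e-05 m³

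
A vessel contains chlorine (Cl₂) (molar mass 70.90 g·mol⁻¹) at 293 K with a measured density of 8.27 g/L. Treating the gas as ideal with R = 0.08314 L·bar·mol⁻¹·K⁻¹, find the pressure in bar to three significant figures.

P ≈ 2.84 bar

ρ = PM/(RT) ⇒ P = ρRT/M = (8.27 × 0.08314 × 293.0) / 70.90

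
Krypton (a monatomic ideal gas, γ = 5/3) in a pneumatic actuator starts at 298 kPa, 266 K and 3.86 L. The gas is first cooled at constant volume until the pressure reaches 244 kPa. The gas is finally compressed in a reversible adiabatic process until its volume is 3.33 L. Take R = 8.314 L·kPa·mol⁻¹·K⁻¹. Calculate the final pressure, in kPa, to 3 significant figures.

V constant ⇒ P ∝ T: V₂ = V₁; T₂ = T₁·(P₂/P₁) = 217.8 K.
Reversible adiabatic, γ = 5/3: T₃ = T₂·(V₂/V₃)^(γ−1) = 240.3 K; P₃ = P₂·(V₂/V₃)^γ = 312.1 kPa.

P₃ ≈ 312 kPa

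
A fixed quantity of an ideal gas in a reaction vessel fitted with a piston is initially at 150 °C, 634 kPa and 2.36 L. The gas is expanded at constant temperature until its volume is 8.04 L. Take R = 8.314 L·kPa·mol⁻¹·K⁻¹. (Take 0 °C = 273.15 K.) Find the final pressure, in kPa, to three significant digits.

Convert: T₁ = 423.1 K.
T constant ⇒ Boyle's law P V = const: T₂ = T₁; P₂ = P₁·(V₁/V₂) = 186.1 kPa.

P₂ ≈ 186 kPa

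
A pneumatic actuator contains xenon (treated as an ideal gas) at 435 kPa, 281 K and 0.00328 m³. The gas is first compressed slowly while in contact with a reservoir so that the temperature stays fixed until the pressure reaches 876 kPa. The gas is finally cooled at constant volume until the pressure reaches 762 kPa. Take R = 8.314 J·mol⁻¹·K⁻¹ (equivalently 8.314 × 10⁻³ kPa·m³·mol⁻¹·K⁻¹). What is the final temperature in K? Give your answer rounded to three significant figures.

T₃ ≈ 244 K

Isothermal, so P V is constant: T₂ = T₁; V₂ = V₁·(P₁/P₂) = 0.001629 m³.
Isochoric, so P/T is constant: V₃ = V₂; T₃ = T₂·(P₃/P₂) = 244.4 K.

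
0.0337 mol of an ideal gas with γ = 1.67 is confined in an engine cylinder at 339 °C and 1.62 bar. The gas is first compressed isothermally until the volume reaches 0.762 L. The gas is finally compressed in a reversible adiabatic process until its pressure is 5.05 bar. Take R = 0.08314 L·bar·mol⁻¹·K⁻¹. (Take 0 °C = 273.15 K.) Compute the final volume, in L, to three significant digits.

V₃ ≈ 0.470 L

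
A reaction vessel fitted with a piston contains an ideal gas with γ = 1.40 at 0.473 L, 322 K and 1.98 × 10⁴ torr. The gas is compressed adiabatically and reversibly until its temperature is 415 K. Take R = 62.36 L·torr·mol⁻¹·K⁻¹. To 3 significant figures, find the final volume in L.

V₂ ≈ 0.251 L

Reversible adiabatic, γ = 1.40: P₂ = P₁·(T₂/T₁)^(γ/(γ−1)) = 4.812e+04 torr; V₂ = V₁·(T₁/T₂)^(1/(γ−1)) = 0.2508 L.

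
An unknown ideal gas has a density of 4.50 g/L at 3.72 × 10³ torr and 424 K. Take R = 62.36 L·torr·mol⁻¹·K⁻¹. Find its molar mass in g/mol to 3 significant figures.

ρ = PM/(RT) ⇒ M = ρRT/P = (4.50 × 62.36 × 424.0) / 3.72e+03

M ≈ 32.0 g/mol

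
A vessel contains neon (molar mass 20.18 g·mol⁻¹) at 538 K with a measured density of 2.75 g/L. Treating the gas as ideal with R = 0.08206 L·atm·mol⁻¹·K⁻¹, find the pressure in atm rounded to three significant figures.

ρ = PM/(RT) ⇒ P = ρRT/M = (2.75 × 0.08206 × 538.0) / 20.18

P ≈ 6.02 atm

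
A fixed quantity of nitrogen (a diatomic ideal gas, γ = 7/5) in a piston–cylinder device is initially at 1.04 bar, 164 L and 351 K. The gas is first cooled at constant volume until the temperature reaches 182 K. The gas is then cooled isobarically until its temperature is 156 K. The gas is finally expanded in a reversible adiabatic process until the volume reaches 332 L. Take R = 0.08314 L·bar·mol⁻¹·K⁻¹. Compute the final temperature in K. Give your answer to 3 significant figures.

T₄ ≈ 111 K

V constant ⇒ P ∝ T: V₂ = V₁; P₂ = P₁·(T₂/T₁) = 0.5393 bar.
P constant ⇒ V ∝ T: P₃ = P₂; V₃ = V₂·(T₃/T₂) = 140.6 L.
Reversible adiabatic, γ = 7/5: T₄ = T₃·(V₃/V₄)^(γ−1) = 110.6 K; P₄ = P₃·(V₃/V₄)^γ = 0.1619 bar.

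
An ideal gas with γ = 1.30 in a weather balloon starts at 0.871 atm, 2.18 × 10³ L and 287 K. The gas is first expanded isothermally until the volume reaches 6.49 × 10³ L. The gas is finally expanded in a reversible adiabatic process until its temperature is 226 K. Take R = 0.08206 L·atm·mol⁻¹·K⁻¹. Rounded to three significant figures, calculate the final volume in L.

V₃ ≈ 1.44e+04 L

T constant ⇒ Boyle's law P V = const: T₂ = T₁; P₂ = P₁·(V₁/V₂) = 0.2926 atm.
Reversible adiabatic, γ = 1.30: P₃ = P₂·(T₃/T₂)^(γ/(γ−1)) = 0.1039 atm; V₃ = V₂·(T₂/T₃)^(1/(γ−1)) = 1.439e+04 L.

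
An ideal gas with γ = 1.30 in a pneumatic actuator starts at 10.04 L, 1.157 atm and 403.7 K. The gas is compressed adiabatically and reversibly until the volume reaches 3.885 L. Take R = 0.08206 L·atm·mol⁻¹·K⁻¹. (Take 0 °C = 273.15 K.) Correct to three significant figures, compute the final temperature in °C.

Reversible adiabatic, γ = 1.30: T₂ = T₁·(V₁/V₂)^(γ−1) = 536.7 K; P₂ = P₁·(V₁/V₂)^γ = 3.975 atm.

T₂ ≈ 264 °C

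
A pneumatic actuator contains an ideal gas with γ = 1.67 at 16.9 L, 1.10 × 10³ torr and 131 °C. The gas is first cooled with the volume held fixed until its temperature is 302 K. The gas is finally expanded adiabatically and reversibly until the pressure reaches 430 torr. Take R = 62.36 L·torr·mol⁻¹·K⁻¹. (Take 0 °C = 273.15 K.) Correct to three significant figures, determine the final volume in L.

Convert: T₁ = 404.1 K.
V constant ⇒ P ∝ T: V₂ = V₁; P₂ = P₁·(T₂/T₁) = 822.0 torr.
Adiabatic (γ = 1.67), T V^(γ−1) and P V^γ constant: T₃ = T₂·(P₃/P₂)^((γ−1)/γ) = 232.9 K; V₃ = V₂·(P₂/P₃)^(1/γ) = 24.91 L.

V₃ ≈ 24.9 L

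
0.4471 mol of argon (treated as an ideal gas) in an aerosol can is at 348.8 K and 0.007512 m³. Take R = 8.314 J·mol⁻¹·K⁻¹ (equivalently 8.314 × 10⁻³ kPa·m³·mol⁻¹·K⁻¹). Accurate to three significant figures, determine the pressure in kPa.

P ≈ 173 kPa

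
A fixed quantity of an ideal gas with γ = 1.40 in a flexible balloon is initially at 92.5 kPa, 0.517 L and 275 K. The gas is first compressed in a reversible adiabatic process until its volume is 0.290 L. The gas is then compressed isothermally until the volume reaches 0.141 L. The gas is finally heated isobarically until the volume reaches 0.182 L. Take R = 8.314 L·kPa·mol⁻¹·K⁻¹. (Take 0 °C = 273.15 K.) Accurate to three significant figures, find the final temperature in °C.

T₄ ≈ 174 °C

Adiabatic (γ = 1.40), T V^(γ−1) and P V^γ constant: T₂ = T₁·(V₁/V₂)^(γ−1) = 346.6 K; P₂ = P₁·(V₁/V₂)^γ = 207.8 kPa.
Isothermal, so P V is constant: T₃ = T₂; P₃ = P₂·(V₂/V₃) = 427.4 kPa.
P constant ⇒ V ∝ T: P₄ = P₃; T₄ = T₃·(V₄/V₃) = 447.3 K.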